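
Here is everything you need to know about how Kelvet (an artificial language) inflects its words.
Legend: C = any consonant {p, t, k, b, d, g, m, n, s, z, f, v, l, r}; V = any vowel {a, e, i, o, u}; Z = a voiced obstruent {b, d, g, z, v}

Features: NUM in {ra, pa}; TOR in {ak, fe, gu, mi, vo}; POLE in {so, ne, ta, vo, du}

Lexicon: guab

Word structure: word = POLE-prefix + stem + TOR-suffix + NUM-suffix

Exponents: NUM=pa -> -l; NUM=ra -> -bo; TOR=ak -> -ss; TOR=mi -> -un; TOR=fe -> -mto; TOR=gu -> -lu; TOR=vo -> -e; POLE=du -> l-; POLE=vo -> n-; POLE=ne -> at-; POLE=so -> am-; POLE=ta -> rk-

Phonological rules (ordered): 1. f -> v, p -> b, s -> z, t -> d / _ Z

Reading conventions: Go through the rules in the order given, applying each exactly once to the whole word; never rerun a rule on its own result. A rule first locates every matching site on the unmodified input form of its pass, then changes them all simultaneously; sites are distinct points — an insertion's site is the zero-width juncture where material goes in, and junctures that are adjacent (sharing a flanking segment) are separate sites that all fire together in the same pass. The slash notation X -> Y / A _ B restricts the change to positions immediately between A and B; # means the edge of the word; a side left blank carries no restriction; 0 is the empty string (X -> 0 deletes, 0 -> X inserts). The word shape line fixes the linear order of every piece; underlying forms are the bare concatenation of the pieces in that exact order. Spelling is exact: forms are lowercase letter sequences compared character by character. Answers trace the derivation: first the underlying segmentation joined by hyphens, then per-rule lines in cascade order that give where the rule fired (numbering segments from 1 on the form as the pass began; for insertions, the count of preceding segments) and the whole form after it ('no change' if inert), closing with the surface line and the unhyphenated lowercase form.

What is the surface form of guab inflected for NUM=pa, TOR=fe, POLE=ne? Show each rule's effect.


underlying: at-guab-mto-l
1. f -> v, p -> b, s -> z, t -> d / _ Z: fires at position(s) 2: adguabmtol
surface: adguabmtol


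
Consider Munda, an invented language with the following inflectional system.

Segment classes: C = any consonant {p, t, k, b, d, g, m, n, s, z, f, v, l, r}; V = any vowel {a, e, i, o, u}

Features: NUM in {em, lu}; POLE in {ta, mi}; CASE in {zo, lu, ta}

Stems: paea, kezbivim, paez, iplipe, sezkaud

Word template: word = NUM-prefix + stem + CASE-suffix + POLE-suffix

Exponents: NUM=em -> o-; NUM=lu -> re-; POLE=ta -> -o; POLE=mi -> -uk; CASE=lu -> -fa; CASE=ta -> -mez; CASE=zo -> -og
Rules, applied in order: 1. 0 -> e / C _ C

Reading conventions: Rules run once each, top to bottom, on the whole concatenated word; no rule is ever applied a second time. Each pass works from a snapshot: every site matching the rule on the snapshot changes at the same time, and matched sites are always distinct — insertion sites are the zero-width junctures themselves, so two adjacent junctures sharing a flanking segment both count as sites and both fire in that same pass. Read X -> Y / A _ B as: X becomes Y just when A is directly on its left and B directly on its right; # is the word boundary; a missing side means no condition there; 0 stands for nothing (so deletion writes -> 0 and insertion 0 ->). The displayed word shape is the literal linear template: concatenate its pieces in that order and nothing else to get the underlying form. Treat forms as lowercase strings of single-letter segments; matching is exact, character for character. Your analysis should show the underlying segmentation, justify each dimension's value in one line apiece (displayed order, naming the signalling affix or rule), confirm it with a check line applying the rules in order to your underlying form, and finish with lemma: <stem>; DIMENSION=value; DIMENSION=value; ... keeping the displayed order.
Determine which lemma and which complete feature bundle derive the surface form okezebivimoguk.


underlying: o-kezbivim-og-uk
NUM=em - signalled by the affix o-
POLE=mi - signalled by the affix -uk
CASE=zo - signalled by the affix -og
check: okezbivimoguk -> okezebivimoguk
lemma: kezbivim; NUM=em; POLE=mi; CASE=zo


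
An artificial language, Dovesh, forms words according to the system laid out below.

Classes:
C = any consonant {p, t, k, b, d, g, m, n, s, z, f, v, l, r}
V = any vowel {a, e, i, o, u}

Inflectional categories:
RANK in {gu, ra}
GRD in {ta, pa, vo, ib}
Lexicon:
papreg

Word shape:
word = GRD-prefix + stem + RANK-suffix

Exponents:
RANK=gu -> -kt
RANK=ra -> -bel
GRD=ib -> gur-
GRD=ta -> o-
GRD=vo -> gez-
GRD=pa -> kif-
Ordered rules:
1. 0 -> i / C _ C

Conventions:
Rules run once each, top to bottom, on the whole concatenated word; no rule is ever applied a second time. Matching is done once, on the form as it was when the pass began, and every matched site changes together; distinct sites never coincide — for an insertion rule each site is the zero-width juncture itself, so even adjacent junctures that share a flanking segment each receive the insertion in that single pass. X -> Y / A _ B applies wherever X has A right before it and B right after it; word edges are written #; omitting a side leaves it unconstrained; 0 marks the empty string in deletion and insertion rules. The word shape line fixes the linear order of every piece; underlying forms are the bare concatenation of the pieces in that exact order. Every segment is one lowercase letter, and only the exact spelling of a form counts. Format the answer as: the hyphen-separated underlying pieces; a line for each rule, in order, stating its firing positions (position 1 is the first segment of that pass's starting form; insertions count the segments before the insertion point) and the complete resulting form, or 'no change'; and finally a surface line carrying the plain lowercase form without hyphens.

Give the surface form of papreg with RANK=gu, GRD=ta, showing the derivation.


underlying: o-papreg-kt
1. 0 -> i / C _ C: inserts after position(s) 4, 7, 8: opapiregikit
surface: opapiregikit


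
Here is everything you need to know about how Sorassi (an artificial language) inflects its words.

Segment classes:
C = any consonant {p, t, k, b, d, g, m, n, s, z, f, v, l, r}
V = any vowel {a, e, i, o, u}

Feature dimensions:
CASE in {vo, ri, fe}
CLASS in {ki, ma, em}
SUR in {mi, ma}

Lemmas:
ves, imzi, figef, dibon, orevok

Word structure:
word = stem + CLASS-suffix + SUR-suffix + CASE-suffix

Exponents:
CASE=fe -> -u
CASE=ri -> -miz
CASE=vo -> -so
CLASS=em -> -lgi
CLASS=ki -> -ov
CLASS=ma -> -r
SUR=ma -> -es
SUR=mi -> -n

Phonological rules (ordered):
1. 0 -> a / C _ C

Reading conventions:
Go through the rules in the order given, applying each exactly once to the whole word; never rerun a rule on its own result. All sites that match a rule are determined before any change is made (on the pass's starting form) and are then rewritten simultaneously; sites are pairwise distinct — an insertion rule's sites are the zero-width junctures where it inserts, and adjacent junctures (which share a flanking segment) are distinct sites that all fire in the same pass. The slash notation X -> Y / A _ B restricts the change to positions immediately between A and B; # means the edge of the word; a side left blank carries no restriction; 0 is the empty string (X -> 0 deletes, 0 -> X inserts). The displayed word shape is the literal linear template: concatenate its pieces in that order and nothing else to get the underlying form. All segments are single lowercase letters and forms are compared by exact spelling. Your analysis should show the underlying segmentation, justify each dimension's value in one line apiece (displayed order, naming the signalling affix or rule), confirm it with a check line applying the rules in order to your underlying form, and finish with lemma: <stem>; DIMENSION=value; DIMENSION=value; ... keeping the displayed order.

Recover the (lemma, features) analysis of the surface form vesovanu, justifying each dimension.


underlying: ves-ov-n-u
CASE=fe - signalled by the affix -u
CLASS=ki - signalled by the affix -ov
SUR=mi - signalled by the affix -n
check: vesovnu -> vesovanu
lemma: ves; CASE=fe; CLASS=ki; SUR=mi


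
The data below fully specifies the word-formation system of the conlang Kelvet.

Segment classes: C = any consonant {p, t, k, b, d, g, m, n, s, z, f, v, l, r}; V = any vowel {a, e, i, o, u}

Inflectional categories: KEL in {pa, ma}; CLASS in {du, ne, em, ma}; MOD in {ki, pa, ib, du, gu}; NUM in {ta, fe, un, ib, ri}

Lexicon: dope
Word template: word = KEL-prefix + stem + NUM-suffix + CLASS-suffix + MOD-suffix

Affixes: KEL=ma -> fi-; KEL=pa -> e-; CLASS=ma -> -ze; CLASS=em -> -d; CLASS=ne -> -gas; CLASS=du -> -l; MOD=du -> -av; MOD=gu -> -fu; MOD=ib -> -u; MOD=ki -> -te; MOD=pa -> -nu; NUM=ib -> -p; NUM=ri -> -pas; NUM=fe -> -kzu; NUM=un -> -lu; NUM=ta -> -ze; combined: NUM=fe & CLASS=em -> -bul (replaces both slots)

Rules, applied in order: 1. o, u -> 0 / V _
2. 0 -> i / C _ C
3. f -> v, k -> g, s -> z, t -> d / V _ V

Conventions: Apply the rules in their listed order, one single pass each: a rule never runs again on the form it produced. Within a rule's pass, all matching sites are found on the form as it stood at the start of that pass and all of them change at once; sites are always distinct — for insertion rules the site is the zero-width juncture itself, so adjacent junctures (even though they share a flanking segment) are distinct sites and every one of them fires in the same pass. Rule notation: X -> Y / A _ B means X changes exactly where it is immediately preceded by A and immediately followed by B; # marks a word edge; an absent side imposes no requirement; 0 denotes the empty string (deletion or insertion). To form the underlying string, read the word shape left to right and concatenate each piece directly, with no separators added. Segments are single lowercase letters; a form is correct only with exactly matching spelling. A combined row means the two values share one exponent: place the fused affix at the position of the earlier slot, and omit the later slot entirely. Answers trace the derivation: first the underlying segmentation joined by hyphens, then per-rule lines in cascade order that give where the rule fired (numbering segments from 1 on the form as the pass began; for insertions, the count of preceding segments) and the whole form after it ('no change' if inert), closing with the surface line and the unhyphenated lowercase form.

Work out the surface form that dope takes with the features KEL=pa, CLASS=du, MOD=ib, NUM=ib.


underlying: e-dope-p-l-u
1. o, u -> 0 / V _: no change
2. 0 -> i / C _ C: inserts after position(s) 6: edopepilu
3. f -> v, k -> g, s -> z, t -> d / V _ V: no change
surface: edopepilu


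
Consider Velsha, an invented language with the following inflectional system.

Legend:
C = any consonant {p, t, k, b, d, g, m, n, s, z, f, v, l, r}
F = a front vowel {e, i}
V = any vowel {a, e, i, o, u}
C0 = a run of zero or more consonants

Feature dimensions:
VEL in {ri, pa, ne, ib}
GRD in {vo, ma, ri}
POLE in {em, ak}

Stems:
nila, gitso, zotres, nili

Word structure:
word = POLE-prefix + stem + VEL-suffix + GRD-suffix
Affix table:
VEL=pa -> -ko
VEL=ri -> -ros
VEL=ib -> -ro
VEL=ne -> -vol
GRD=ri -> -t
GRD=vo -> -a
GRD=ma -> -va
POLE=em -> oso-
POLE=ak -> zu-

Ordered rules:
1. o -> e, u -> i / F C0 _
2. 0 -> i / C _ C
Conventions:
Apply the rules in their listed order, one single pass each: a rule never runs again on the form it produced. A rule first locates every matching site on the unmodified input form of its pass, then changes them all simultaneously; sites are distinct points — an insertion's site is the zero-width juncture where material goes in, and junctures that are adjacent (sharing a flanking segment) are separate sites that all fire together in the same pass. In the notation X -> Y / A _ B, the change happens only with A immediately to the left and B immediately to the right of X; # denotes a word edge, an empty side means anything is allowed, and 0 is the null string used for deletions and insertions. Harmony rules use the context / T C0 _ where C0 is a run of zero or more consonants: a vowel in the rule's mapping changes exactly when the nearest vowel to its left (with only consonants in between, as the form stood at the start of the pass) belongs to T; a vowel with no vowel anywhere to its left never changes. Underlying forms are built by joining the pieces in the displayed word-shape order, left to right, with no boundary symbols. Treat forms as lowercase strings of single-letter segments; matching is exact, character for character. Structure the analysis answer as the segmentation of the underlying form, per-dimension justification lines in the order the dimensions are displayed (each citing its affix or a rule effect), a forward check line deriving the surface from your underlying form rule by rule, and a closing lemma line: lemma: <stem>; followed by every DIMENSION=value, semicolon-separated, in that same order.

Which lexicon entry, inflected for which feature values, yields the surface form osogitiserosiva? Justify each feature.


underlying: oso-gitso-ros-va
VEL=ri - signalled by the affix -ros
GRD=ma - signalled by the affix -va
POLE=em - signalled by the affix oso-
check: osogitsorosva -> osogitserosva -> osogitiserosiva
lemma: gitso; VEL=ri; GRD=ma; POLE=em


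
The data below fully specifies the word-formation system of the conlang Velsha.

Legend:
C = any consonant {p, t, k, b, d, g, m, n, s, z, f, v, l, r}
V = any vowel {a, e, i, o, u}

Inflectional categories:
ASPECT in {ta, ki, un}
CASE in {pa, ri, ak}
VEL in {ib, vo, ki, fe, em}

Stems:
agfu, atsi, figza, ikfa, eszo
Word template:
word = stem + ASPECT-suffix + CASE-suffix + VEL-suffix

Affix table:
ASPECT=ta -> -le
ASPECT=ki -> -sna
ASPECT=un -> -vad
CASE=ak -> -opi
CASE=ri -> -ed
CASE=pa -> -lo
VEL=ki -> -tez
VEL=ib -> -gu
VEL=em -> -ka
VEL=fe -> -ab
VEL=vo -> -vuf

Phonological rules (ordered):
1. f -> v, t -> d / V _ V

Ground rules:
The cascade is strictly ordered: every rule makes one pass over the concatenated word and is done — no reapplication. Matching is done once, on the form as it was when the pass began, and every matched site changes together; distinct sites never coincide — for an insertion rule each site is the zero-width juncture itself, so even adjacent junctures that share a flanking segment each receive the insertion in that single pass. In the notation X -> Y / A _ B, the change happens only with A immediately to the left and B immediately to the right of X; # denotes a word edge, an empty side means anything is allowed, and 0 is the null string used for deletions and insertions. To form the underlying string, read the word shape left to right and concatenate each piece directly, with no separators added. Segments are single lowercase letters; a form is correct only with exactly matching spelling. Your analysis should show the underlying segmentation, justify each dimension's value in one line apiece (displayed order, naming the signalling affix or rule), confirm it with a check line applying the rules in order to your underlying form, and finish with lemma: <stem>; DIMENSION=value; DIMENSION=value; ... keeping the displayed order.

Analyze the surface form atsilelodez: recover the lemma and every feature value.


underlying: atsi-le-lo-tez
ASPECT=ta - signalled by the affix -le
CASE=pa - signalled by the affix -lo
VEL=ki - signalled by the affix -tez
check: atsilelotez -> atsilelodez
lemma: atsi; ASPECT=ta; CASE=pa; VEL=ki


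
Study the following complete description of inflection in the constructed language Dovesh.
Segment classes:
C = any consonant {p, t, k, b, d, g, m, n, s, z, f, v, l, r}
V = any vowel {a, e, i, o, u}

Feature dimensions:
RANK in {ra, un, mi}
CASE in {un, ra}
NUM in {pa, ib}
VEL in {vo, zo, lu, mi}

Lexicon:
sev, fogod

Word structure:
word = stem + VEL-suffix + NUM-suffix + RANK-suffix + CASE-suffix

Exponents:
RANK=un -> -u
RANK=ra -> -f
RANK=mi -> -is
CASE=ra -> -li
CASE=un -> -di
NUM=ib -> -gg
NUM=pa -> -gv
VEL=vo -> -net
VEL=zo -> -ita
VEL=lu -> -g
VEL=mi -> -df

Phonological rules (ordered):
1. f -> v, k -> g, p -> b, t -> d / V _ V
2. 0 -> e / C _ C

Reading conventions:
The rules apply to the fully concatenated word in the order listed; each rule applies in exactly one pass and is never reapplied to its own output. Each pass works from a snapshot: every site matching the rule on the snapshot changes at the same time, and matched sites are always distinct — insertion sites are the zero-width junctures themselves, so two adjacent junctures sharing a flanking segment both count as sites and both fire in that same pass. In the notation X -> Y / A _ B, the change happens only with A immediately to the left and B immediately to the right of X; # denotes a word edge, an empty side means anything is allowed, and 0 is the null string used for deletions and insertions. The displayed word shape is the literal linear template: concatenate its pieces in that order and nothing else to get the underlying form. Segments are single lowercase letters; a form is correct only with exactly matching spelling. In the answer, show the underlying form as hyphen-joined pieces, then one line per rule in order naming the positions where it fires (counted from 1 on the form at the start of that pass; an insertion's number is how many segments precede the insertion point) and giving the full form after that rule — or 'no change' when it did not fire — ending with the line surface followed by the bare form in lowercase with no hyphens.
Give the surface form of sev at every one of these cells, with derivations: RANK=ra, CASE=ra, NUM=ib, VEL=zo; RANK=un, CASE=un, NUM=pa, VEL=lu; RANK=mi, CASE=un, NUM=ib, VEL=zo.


cell RANK=ra, CASE=ra, NUM=ib, VEL=zo:
underlying: sev-ita-gg-f-li
1. f -> v, k -> g, p -> b, t -> d / V _ V: fires at position(s) 5: sevidaggfli
2. 0 -> e / C _ C: inserts after position(s) 7, 8, 9: sevidagegefeli
surface: sevidagegefeli

cell RANK=un, CASE=un, NUM=pa, VEL=lu:
underlying: sev-g-gv-u-di
1. f -> v, k -> g, p -> b, t -> d / V _ V: no change
2. 0 -> e / C _ C: inserts after position(s) 3, 4, 5: sevegegevudi
surface: sevegegevudi

cell RANK=mi, CASE=un, NUM=ib, VEL=zo:
underlying: sev-ita-gg-is-di
1. f -> v, k -> g, p -> b, t -> d / V _ V: fires at position(s) 5: sevidaggisdi
2. 0 -> e / C _ C: inserts after position(s) 7, 10: sevidagegisedi
surface: sevidagegisedi


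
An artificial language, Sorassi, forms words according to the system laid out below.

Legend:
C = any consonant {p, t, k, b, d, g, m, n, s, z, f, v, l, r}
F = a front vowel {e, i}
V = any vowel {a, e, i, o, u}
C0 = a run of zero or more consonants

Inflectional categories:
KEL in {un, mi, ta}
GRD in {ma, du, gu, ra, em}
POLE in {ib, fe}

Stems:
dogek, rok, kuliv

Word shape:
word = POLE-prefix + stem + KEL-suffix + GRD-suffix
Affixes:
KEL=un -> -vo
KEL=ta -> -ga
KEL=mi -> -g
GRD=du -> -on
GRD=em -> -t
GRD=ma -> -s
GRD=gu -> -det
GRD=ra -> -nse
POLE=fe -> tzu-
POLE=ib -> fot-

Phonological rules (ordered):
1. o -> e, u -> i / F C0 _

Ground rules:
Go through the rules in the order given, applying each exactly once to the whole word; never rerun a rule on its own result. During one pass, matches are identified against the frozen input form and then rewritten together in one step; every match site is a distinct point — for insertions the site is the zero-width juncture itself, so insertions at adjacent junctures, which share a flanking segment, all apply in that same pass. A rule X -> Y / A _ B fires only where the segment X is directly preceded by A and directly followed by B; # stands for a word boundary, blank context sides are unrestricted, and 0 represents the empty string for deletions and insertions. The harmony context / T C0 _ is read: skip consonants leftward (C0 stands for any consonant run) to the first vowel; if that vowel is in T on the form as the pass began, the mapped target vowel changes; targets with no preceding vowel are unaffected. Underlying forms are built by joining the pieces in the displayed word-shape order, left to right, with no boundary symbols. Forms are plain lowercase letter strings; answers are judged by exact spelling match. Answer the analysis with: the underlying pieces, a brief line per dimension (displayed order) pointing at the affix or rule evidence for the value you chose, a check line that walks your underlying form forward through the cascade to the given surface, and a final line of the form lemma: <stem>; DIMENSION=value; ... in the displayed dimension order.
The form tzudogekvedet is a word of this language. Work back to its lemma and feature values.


underlying: tzu-dogek-vo-det
KEL=un - signalled by the affix -vo
GRD=gu - signalled by the affix -det
POLE=fe - signalled by the affix tzu-
check: tzudogekvodet -> tzudogekvedet
lemma: dogek; KEL=un; GRD=gu; POLE=fe


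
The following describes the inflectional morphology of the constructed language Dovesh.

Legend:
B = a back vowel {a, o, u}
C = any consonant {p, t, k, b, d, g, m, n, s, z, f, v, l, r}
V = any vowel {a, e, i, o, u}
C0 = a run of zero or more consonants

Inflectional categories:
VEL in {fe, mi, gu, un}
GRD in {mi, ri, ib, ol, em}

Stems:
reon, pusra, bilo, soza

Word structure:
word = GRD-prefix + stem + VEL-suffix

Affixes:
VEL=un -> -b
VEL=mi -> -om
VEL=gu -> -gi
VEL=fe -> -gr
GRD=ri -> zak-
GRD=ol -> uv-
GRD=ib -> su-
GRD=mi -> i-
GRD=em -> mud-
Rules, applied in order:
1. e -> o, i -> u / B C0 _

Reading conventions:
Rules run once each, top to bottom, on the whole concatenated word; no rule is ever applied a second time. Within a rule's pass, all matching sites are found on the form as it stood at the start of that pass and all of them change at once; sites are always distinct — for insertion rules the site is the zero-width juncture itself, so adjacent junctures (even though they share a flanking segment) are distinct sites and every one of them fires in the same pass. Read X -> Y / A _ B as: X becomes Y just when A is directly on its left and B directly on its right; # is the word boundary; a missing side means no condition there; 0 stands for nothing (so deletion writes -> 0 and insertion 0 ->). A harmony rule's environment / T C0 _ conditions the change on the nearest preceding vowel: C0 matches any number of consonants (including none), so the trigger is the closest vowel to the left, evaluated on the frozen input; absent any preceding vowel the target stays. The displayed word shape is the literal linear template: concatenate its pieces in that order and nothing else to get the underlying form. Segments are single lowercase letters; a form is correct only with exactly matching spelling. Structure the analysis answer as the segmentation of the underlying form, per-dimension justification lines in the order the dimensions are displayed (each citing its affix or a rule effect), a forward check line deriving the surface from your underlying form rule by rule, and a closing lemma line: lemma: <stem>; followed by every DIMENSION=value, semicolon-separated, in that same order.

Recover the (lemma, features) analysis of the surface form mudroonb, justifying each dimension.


underlying: mud-reon-b
VEL=un - signalled by the affix -b
GRD=em - signalled by the affix mud-
check: mudreonb -> mudroonb
lemma: reon; VEL=un; GRD=em


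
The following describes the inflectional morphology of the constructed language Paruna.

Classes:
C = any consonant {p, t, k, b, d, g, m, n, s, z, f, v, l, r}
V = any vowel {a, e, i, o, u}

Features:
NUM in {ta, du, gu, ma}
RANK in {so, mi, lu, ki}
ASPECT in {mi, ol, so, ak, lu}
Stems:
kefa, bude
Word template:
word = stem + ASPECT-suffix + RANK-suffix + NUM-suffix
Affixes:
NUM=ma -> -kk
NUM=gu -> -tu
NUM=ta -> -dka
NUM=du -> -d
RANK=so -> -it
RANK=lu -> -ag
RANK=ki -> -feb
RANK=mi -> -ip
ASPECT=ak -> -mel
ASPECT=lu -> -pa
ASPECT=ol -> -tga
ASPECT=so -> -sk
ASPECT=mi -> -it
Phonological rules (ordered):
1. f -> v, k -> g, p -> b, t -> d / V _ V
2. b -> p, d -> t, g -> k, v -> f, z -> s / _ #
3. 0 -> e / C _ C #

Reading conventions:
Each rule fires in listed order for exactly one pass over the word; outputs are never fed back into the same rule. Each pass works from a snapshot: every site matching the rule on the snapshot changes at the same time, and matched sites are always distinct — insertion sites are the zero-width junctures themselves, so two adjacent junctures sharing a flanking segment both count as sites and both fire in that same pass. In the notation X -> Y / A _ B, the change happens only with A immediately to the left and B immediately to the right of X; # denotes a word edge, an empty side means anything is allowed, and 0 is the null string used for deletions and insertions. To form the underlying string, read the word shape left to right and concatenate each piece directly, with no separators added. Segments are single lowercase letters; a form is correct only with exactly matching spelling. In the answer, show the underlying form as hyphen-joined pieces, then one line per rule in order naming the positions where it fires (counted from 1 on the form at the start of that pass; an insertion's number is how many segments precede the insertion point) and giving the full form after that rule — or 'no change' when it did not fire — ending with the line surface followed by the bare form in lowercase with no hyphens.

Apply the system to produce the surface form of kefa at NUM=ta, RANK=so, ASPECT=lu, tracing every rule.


underlying: kefa-pa-it-dka
1. f -> v, k -> g, p -> b, t -> d / V _ V: fires at position(s) 3, 5: kevabaitdka
2. b -> p, d -> t, g -> k, v -> f, z -> s / _ #: no change
3. 0 -> e / C _ C #: no change
surface: kevabaitdka


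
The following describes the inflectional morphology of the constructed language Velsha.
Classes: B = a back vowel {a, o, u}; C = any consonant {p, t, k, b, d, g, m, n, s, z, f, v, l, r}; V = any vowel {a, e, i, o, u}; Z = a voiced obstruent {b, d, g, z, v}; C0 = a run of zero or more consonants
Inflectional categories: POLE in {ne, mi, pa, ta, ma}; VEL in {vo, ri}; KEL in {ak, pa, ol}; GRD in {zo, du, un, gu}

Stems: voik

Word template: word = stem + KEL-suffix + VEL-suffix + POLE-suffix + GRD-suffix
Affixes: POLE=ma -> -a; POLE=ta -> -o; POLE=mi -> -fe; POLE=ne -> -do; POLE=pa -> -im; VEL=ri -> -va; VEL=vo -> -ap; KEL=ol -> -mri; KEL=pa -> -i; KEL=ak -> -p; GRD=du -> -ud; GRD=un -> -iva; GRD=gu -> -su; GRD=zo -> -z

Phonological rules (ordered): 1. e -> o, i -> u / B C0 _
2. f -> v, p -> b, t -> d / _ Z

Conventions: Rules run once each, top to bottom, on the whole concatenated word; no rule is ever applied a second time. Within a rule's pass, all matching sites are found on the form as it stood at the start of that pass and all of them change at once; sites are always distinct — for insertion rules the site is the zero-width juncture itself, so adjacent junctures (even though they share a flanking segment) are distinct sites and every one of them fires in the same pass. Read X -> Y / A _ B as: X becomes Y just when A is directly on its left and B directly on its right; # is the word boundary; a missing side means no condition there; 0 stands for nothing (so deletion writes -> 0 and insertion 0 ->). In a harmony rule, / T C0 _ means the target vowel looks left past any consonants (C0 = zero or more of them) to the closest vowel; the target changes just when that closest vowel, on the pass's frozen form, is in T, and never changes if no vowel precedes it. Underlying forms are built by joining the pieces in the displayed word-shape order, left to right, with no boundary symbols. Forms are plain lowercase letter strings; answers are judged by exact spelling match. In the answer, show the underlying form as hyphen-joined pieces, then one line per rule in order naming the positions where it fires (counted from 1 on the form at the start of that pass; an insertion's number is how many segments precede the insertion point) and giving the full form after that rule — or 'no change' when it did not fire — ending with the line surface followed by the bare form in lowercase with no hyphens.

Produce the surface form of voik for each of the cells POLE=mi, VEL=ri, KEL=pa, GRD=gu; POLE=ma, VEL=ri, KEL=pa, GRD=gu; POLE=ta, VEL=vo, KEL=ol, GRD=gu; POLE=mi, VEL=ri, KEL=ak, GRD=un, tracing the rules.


cell POLE=mi, VEL=ri, KEL=pa, GRD=gu:
underlying: voik-i-va-fe-su
1. e -> o, i -> u / B C0 _: fires at position(s) 3, 9: voukivafosu
2. f -> v, p -> b, t -> d / _ Z: no change
surface: voukivafosu

cell POLE=ma, VEL=ri, KEL=pa, GRD=gu:
underlying: voik-i-va-a-su
1. e -> o, i -> u / B C0 _: fires at position(s) 3: voukivaasu
2. f -> v, p -> b, t -> d / _ Z: no change
surface: voukivaasu

cell POLE=ta, VEL=vo, KEL=ol, GRD=gu:
underlying: voik-mri-ap-o-su
1. e -> o, i -> u / B C0 _: fires at position(s) 3: voukmriaposu
2. f -> v, p -> b, t -> d / _ Z: no change
surface: voukmriaposu

cell POLE=mi, VEL=ri, KEL=ak, GRD=un:
underlying: voik-p-va-fe-iva
1. e -> o, i -> u / B C0 _: fires at position(s) 3, 9: voukpvafoiva
2. f -> v, p -> b, t -> d / _ Z: fires at position(s) 5: voukbvafoiva
surface: voukbvafoiva


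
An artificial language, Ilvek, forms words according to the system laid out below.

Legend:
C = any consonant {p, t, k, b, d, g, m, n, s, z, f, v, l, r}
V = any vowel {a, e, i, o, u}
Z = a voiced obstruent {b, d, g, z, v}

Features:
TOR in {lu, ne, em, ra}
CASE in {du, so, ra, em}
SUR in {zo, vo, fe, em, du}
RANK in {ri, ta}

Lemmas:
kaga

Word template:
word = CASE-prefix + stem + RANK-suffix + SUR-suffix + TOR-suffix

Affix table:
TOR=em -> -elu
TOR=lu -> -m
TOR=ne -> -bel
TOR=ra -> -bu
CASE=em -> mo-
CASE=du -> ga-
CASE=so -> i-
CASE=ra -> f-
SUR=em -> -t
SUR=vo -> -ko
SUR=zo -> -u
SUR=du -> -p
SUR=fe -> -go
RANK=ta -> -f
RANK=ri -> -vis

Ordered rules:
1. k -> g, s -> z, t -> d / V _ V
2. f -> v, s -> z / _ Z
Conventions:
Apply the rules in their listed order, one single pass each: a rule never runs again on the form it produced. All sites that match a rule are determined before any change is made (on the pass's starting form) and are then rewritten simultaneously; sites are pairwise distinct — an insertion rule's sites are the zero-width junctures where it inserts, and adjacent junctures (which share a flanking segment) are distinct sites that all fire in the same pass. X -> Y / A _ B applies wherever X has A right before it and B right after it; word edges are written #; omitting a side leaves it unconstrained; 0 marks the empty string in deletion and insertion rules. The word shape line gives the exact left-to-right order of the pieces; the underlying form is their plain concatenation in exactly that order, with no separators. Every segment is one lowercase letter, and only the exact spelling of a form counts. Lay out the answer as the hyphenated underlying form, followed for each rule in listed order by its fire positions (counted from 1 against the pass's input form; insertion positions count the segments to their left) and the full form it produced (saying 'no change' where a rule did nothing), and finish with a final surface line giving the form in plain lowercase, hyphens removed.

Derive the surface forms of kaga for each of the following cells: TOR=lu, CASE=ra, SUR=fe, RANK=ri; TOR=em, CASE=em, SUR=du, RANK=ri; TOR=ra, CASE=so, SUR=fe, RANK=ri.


cell TOR=lu, CASE=ra, SUR=fe, RANK=ri:
underlying: f-kaga-vis-go-m
1. k -> g, s -> z, t -> d / V _ V: no change
2. f -> v, s -> z / _ Z: fires at position(s) 8: fkagavizgom
surface: fkagavizgom

cell TOR=em, CASE=em, SUR=du, RANK=ri:
underlying: mo-kaga-vis-p-elu
1. k -> g, s -> z, t -> d / V _ V: fires at position(s) 3: mogagavispelu
2. f -> v, s -> z / _ Z: no change
surface: mogagavispelu

cell TOR=ra, CASE=so, SUR=fe, RANK=ri:
underlying: i-kaga-vis-go-bu
1. k -> g, s -> z, t -> d / V _ V: fires at position(s) 2: igagavisgobu
2. f -> v, s -> z / _ Z: fires at position(s) 8: igagavizgobu
surface: igagavizgobu


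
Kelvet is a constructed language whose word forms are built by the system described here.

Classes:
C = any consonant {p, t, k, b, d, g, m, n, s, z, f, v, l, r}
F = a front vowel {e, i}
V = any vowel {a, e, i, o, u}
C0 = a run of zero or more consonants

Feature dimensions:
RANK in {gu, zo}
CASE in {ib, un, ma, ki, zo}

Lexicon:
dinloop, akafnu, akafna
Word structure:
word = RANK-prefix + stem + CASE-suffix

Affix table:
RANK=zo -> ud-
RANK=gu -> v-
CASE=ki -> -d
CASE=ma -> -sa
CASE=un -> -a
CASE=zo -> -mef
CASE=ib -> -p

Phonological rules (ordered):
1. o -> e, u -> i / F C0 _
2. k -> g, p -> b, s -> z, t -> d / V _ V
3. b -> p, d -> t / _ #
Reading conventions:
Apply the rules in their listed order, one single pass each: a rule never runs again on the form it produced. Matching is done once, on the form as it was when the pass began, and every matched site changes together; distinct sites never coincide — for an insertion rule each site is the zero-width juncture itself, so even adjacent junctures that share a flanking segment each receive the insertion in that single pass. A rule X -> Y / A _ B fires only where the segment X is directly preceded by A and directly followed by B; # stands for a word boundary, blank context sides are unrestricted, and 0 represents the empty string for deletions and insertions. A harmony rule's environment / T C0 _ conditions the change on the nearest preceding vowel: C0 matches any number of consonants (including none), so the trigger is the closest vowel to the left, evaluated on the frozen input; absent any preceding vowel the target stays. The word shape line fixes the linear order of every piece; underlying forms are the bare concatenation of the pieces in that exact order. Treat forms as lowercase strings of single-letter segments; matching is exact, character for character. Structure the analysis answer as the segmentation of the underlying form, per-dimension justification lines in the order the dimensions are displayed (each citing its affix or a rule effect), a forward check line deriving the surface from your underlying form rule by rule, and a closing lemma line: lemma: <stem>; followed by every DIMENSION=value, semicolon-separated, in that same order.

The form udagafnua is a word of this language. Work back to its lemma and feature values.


underlying: ud-akafnu-a
RANK=zo - signalled by the affix ud-
CASE=un - signalled by the affix -a
check: udakafnua -> udakafnua -> udagafnua -> udagafnua
lemma: akafnu; RANK=zo; CASE=un


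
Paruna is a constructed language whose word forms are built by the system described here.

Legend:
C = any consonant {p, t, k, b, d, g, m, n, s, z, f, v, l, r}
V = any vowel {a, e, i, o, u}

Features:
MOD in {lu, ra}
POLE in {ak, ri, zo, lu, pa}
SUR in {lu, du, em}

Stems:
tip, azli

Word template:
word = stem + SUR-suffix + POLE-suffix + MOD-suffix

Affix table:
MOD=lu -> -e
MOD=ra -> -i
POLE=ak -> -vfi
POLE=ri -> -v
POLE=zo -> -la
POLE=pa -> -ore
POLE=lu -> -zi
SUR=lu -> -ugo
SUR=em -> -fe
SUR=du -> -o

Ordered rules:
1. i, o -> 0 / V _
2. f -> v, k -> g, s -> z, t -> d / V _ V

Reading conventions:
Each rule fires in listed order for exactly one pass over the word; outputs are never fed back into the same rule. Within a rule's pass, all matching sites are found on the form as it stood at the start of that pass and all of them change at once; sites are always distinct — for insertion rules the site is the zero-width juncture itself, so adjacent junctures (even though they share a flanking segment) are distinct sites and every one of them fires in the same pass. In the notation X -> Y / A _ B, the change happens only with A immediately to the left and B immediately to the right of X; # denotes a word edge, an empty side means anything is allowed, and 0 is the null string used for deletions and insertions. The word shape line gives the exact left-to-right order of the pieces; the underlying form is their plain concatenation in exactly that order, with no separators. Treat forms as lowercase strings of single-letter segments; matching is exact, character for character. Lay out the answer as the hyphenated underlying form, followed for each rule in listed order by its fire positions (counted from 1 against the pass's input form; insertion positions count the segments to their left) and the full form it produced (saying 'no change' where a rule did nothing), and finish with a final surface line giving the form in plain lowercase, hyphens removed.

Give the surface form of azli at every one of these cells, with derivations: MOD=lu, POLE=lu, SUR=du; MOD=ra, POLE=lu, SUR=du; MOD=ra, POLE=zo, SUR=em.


cell MOD=lu, POLE=lu, SUR=du:
underlying: azli-o-zi-e
1. i, o -> 0 / V _: fires at position(s) 5: azlizie
2. f -> v, k -> g, s -> z, t -> d / V _ V: no change
surface: azlizie

cell MOD=ra, POLE=lu, SUR=du:
underlying: azli-o-zi-i
1. i, o -> 0 / V _: fires at position(s) 5, 8: azlizi
2. f -> v, k -> g, s -> z, t -> d / V _ V: no change
surface: azlizi

cell MOD=ra, POLE=zo, SUR=em:
underlying: azli-fe-la-i
1. i, o -> 0 / V _: fires at position(s) 9: azlifela
2. f -> v, k -> g, s -> z, t -> d / V _ V: fires at position(s) 5: azlivela
surface: azlivela


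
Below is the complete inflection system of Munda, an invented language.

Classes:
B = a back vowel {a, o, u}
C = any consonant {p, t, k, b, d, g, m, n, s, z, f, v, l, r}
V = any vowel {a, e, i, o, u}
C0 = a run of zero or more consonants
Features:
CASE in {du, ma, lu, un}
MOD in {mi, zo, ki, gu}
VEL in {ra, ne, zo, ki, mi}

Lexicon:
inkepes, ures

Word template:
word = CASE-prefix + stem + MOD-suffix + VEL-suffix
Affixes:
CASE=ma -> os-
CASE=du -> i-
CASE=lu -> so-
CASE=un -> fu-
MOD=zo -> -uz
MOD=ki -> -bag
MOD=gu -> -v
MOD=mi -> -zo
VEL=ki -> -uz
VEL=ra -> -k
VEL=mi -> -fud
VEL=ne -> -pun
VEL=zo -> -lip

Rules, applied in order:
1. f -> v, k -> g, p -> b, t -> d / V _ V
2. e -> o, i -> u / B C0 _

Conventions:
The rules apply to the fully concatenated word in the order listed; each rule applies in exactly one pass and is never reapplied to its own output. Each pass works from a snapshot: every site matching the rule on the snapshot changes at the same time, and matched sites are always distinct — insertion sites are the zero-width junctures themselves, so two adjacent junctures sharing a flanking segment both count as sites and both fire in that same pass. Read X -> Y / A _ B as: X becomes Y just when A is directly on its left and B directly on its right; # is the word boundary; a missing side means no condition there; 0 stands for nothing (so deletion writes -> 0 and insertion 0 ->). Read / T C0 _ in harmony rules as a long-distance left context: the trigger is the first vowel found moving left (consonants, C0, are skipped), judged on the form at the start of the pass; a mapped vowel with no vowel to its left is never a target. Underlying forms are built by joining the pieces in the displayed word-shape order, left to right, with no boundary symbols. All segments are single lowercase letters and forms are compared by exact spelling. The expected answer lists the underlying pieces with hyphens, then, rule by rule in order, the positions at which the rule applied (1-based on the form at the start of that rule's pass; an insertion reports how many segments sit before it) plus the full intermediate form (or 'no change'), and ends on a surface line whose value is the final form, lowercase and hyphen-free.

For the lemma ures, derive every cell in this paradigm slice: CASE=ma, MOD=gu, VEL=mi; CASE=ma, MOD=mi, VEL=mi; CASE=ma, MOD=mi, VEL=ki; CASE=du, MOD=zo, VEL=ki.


cell CASE=ma, MOD=gu, VEL=mi:
underlying: os-ures-v-fud
1. f -> v, k -> g, p -> b, t -> d / V _ V: no change
2. e -> o, i -> u / B C0 _: fires at position(s) 5: osurosvfud
surface: osurosvfud

cell CASE=ma, MOD=mi, VEL=mi:
underlying: os-ures-zo-fud
1. f -> v, k -> g, p -> b, t -> d / V _ V: fires at position(s) 9: osureszovud
2. e -> o, i -> u / B C0 _: fires at position(s) 5: osuroszovud
surface: osuroszovud

cell CASE=ma, MOD=mi, VEL=ki:
underlying: os-ures-zo-uz
1. f -> v, k -> g, p -> b, t -> d / V _ V: no change
2. e -> o, i -> u / B C0 _: fires at position(s) 5: osuroszouz
surface: osuroszouz

cell CASE=du, MOD=zo, VEL=ki:
underlying: i-ures-uz-uz
1. f -> v, k -> g, p -> b, t -> d / V _ V: no change
2. e -> o, i -> u / B C0 _: fires at position(s) 4: iurosuzuz
surface: iurosuzuz
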